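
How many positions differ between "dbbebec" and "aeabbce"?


Comparing "dbbebec" and "aeabbce" position by position:
  Position 0: 'd' vs 'a' => DIFFER
  Position 1: 'b' vs 'e' => DIFFER
  Position 2: 'b' vs 'a' => DIFFER
  Position 3: 'e' vs 'b' => DIFFER
  Position 4: 'b' vs 'b' => same
  Position 5: 'e' vs 'c' => DIFFER
  Position 6: 'c' vs 'e' => DIFFER
Positions that differ: 6

6


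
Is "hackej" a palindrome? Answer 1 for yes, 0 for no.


Input: hackej
Reversed: jekcah
  Compare pos 0 ('h') with pos 5 ('j'): MISMATCH
  Compare pos 1 ('a') with pos 4 ('e'): MISMATCH
  Compare pos 2 ('c') with pos 3 ('k'): MISMATCH
Result: not a palindrome

0


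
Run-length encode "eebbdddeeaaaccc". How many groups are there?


Input: eebbdddeeaaaccc
Scanning for consecutive runs:
  Group 1: 'e' x 2 (positions 0-1)
  Group 2: 'b' x 2 (positions 2-3)
  Group 3: 'd' x 3 (positions 4-6)
  Group 4: 'e' x 2 (positions 7-8)
  Group 5: 'a' x 3 (positions 9-11)
  Group 6: 'c' x 3 (positions 12-14)
Total groups: 6

6


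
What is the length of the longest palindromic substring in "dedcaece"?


Input: "dedcaece"
Checking substrings for palindromes:
  [0:3] "ded" (len 3) => palindrome
  [5:8] "ece" (len 3) => palindrome
Longest palindromic substring: "ded" with length 3

3


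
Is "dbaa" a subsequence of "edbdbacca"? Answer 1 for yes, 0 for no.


Check if "dbaa" is a subsequence of "edbdbacca"
Greedy scan:
  Position 0 ('e'): no match needed
  Position 1 ('d'): matches sub[0] = 'd'
  Position 2 ('b'): matches sub[1] = 'b'
  Position 3 ('d'): no match needed
  Position 4 ('b'): no match needed
  Position 5 ('a'): matches sub[2] = 'a'
  Position 6 ('c'): no match needed
  Position 7 ('c'): no match needed
  Position 8 ('a'): matches sub[3] = 'a'
All 4 characters matched => is a subsequence

1


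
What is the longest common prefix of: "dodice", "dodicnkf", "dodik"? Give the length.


Words: dodice, dodicnkf, dodik
  Position 0: all 'd' => match
  Position 1: all 'o' => match
  Position 2: all 'd' => match
  Position 3: all 'i' => match
  Position 4: ('c', 'c', 'k') => mismatch, stop
LCP = "dodi" (length 4)

4


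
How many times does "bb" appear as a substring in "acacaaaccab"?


Searching for "bb" in "acacaaaccab"
Scanning each position:
  Position 0: "ac" => no
  Position 1: "ca" => no
  Position 2: "ac" => no
  Position 3: "ca" => no
  Position 4: "aa" => no
  Position 5: "aa" => no
  Position 6: "ac" => no
  Position 7: "cc" => no
  Position 8: "ca" => no
  Position 9: "ab" => no
Total occurrences: 0

0


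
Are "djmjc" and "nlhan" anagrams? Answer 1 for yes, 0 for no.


Strings: "djmjc", "nlhan"
Sorted first:  cdjjm
Sorted second: ahlnn
Differ at position 0: 'c' vs 'a' => not anagrams

0


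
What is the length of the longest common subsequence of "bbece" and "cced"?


LCS of "bbece" and "cced"
DP table:
           c    c    e    d
      0    0    0    0    0
  b   0    0    0    0    0
  b   0    0    0    0    0
  e   0    0    0    1    1
  c   0    1    1    1    1
  e   0    1    1    2    2
LCS length = dp[5][4] = 2

2


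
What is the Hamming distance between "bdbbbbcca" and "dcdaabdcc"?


Comparing "bdbbbbcca" and "dcdaabdcc" position by position:
  Position 0: 'b' vs 'd' => differ
  Position 1: 'd' vs 'c' => differ
  Position 2: 'b' vs 'd' => differ
  Position 3: 'b' vs 'a' => differ
  Position 4: 'b' vs 'a' => differ
  Position 5: 'b' vs 'b' => same
  Position 6: 'c' vs 'd' => differ
  Position 7: 'c' vs 'c' => same
  Position 8: 'a' vs 'c' => differ
Total differences (Hamming distance): 7

7


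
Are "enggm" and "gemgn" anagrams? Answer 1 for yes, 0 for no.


Strings: "enggm", "gemgn"
Sorted first:  eggmn
Sorted second: eggmn
Sorted forms match => anagrams

1


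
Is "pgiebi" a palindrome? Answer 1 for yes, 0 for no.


Input: pgiebi
Reversed: ibeigp
  Compare pos 0 ('p') with pos 5 ('i'): MISMATCH
  Compare pos 1 ('g') with pos 4 ('b'): MISMATCH
  Compare pos 2 ('i') with pos 3 ('e'): MISMATCH
Result: not a palindrome

0


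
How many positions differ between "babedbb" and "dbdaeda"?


Comparing "babedbb" and "dbdaeda" position by position:
  Position 0: 'b' vs 'd' => DIFFER
  Position 1: 'a' vs 'b' => DIFFER
  Position 2: 'b' vs 'd' => DIFFER
  Position 3: 'e' vs 'a' => DIFFER
  Position 4: 'd' vs 'e' => DIFFER
  Position 5: 'b' vs 'd' => DIFFER
  Position 6: 'b' vs 'a' => DIFFER
Positions that differ: 7

7


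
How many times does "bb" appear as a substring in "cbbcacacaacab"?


Searching for "bb" in "cbbcacacaacab"
Scanning each position:
  Position 0: "cb" => no
  Position 1: "bb" => MATCH
  Position 2: "bc" => no
  Position 3: "ca" => no
  Position 4: "ac" => no
  Position 5: "ca" => no
  Position 6: "ac" => no
  Position 7: "ca" => no
  Position 8: "aa" => no
  Position 9: "ac" => no
  Position 10: "ca" => no
  Position 11: "ab" => no
Total occurrences: 1

1


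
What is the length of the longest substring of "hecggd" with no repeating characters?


Input: "hecggd"
Sliding window (track last position of each char):
  Position 0 ('h'): window [0,0] length 1 -- new best
  Position 1 ('e'): window [0,1] length 2 -- new best
  Position 2 ('c'): window [0,2] length 3 -- new best
  Position 3 ('g'): window [0,3] length 4 -- new best
  Position 4 ('g'): repeat (last at 3), move window start to 4
  Position 4 ('g'): window [4,4] length 1
  Position 5 ('d'): window [4,5] length 2
Longest substring with no repeats: "hecg" with length 4

4


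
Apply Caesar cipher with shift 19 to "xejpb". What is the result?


Caesar cipher: shift "xejpb" by 19
  'x' (pos 23) + 19 = pos 16 = 'q'
  'e' (pos 4) + 19 = pos 23 = 'x'
  'j' (pos 9) + 19 = pos 2 = 'c'
  'p' (pos 15) + 19 = pos 8 = 'i'
  'b' (pos 1) + 19 = pos 20 = 'u'
Result: qxciu

qxciu


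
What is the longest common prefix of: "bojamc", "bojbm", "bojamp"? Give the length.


Words: bojamc, bojbm, bojamp
  Position 0: all 'b' => match
  Position 1: all 'o' => match
  Position 2: all 'j' => match
  Position 3: ('a', 'b', 'a') => mismatch, stop
LCP = "boj" (length 3)

3


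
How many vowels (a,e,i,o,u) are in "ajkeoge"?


Input: ajkeoge
Checking each character:
  'a' at position 0: vowel (running total: 1)
  'j' at position 1: consonant
  'k' at position 2: consonant
  'e' at position 3: vowel (running total: 2)
  'o' at position 4: vowel (running total: 3)
  'g' at position 5: consonant
  'e' at position 6: vowel (running total: 4)
Total vowels: 4

4


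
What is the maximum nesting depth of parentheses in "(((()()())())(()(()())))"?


Input: "(((()()())())(()(()())))"
Tracking depth:
  Position 0 '(': depth becomes 1
  Position 1 '(': depth becomes 2
  Position 2 '(': depth becomes 3
  Position 3 '(': depth becomes 4
  Position 4 ')': depth becomes 3
  Position 5 '(': depth becomes 4
  Position 6 ')': depth becomes 3
  Position 7 '(': depth becomes 4
  Position 8 ')': depth becomes 3
  Position 9 ')': depth becomes 2
  Position 10 '(': depth becomes 3
  Position 11 ')': depth becomes 2
  Position 12 ')': depth becomes 1
  Position 13 '(': depth becomes 2
  Position 14 '(': depth becomes 3
  Position 15 ')': depth becomes 2
  Position 16 '(': depth becomes 3
  Position 17 '(': depth becomes 4
  Position 18 ')': depth becomes 3
  Position 19 '(': depth becomes 4
  Position 20 ')': depth becomes 3
  Position 21 ')': depth becomes 2
  Position 22 ')': depth becomes 1
  Position 23 ')': depth becomes 0
Maximum depth reached: 4

4


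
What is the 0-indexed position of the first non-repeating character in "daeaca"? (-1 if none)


Input: daeaca
Character frequencies:
  'a': 3
  'c': 1
  'd': 1
  'e': 1
Scanning left to right for freq == 1:
  Position 0 ('d'): unique! => answer = 0

0


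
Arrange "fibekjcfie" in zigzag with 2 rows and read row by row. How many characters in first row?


Zigzag "fibekjcfie" into 2 rows:
Placing characters:
  'f' => row 0
  'i' => row 1
  'b' => row 0
  'e' => row 1
  'k' => row 0
  'j' => row 1
  'c' => row 0
  'f' => row 1
  'i' => row 0
  'e' => row 1
Rows:
  Row 0: "fbkci"
  Row 1: "iejfe"
First row length: 5

5


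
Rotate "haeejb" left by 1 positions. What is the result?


Input: "haeejb", rotate left by 1
First 1 characters: "h"
Remaining characters: "aeejb"
Concatenate remaining + first: "aeejb" + "h" = "aeejbh"

aeejbh


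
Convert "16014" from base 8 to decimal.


Input: "16014" in base 8
Positional expansion:
  Digit '1' (value 1) x 8^4 = 4096
  Digit '6' (value 6) x 8^3 = 3072
  Digit '0' (value 0) x 8^2 = 0
  Digit '1' (value 1) x 8^1 = 8
  Digit '4' (value 4) x 8^0 = 4
Sum = 7180

7180


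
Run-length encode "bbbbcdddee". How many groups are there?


Input: bbbbcdddee
Scanning for consecutive runs:
  Group 1: 'b' x 4 (positions 0-3)
  Group 2: 'c' x 1 (positions 4-4)
  Group 3: 'd' x 3 (positions 5-7)
  Group 4: 'e' x 2 (positions 8-9)
Total groups: 4

4


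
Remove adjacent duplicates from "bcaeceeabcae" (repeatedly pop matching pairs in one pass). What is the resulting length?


Input: bcaeceeabcae
Stack-based adjacent duplicate removal:
  Read 'b': push. Stack: b
  Read 'c': push. Stack: bc
  Read 'a': push. Stack: bca
  Read 'e': push. Stack: bcae
  Read 'c': push. Stack: bcaec
  Read 'e': push. Stack: bcaece
  Read 'e': matches stack top 'e' => pop. Stack: bcaec
  Read 'a': push. Stack: bcaeca
  Read 'b': push. Stack: bcaecab
  Read 'c': push. Stack: bcaecabc
  Read 'a': push. Stack: bcaecabca
  Read 'e': push. Stack: bcaecabcae
Final stack: "bcaecabcae" (length 10)

10


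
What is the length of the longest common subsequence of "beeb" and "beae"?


LCS of "beeb" and "beae"
DP table:
           b    e    a    e
      0    0    0    0    0
  b   0    1    1    1    1
  e   0    1    2    2    2
  e   0    1    2    2    3
  b   0    1    2    2    3
LCS length = dp[4][4] = 3

3


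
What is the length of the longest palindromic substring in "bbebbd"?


Input: "bbebbd"
Checking substrings for palindromes:
  [0:5] "bbebb" (len 5) => palindrome
  [1:4] "beb" (len 3) => palindrome
  [0:2] "bb" (len 2) => palindrome
  [3:5] "bb" (len 2) => palindrome
Longest palindromic substring: "bbebb" with length 5

5


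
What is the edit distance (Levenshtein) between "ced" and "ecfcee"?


Computing edit distance: "ced" -> "ecfcee"
DP table:
           e    c    f    c    e    e
      0    1    2    3    4    5    6
  c   1    1    1    2    3    4    5
  e   2    1    2    2    3    3    4
  d   3    2    2    3    3    4    4
Edit distance = dp[3][6] = 4

4


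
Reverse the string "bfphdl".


Input: bfphdl
Reading characters right to left:
  Position 5: 'l'
  Position 4: 'd'
  Position 3: 'h'
  Position 2: 'p'
  Position 1: 'f'
  Position 0: 'b'
Reversed: ldhpfb

ldhpfb


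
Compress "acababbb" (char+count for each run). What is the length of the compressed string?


Input: acababbb
Runs:
  'a' x 1 => "a1"
  'c' x 1 => "c1"
  'a' x 1 => "a1"
  'b' x 1 => "b1"
  'a' x 1 => "a1"
  'b' x 3 => "b3"
Compressed: "a1c1a1b1a1b3"
Compressed length: 12

12


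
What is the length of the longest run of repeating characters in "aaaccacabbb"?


Input: "aaaccacabbb"
Scanning for longest run:
  Position 1 ('a'): continues run of 'a', length=2
  Position 2 ('a'): continues run of 'a', length=3
  Position 3 ('c'): new char, reset run to 1
  Position 4 ('c'): continues run of 'c', length=2
  Position 5 ('a'): new char, reset run to 1
  Position 6 ('c'): new char, reset run to 1
  Position 7 ('a'): new char, reset run to 1
  Position 8 ('b'): new char, reset run to 1
  Position 9 ('b'): continues run of 'b', length=2
  Position 10 ('b'): continues run of 'b', length=3
Longest run: 'a' with length 3

3


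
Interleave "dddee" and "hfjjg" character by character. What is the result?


Interleaving "dddee" and "hfjjg":
  Position 0: 'd' from first, 'h' from second => "dh"
  Position 1: 'd' from first, 'f' from second => "df"
  Position 2: 'd' from first, 'j' from second => "dj"
  Position 3: 'e' from first, 'j' from second => "ej"
  Position 4: 'e' from first, 'g' from second => "eg"
Result: dhdfdjejeg

dhdfdjejeg


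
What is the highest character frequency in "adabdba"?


Input: adabdba
Character counts:
  'a': 3
  'b': 2
  'd': 2
Maximum frequency: 3

3


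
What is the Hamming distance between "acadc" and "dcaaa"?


Comparing "acadc" and "dcaaa" position by position:
  Position 0: 'a' vs 'd' => differ
  Position 1: 'c' vs 'c' => same
  Position 2: 'a' vs 'a' => same
  Position 3: 'd' vs 'a' => differ
  Position 4: 'c' vs 'a' => differ
Total differences (Hamming distance): 3

3


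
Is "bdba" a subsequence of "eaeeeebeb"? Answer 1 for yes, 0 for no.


Check if "bdba" is a subsequence of "eaeeeebeb"
Greedy scan:
  Position 0 ('e'): no match needed
  Position 1 ('a'): no match needed
  Position 2 ('e'): no match needed
  Position 3 ('e'): no match needed
  Position 4 ('e'): no match needed
  Position 5 ('e'): no match needed
  Position 6 ('b'): matches sub[0] = 'b'
  Position 7 ('e'): no match needed
  Position 8 ('b'): no match needed
Only matched 1/4 characters => not a subsequence

0


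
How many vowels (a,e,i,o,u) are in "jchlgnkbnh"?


Input: jchlgnkbnh
Checking each character:
  'j' at position 0: consonant
  'c' at position 1: consonant
  'h' at position 2: consonant
  'l' at position 3: consonant
  'g' at position 4: consonant
  'n' at position 5: consonant
  'k' at position 6: consonant
  'b' at position 7: consonant
  'n' at position 8: consonant
  'h' at position 9: consonant
Total vowels: 0

0


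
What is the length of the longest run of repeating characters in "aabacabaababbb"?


Input: "aabacabaababbb"
Scanning for longest run:
  Position 1 ('a'): continues run of 'a', length=2
  Position 2 ('b'): new char, reset run to 1
  Position 3 ('a'): new char, reset run to 1
  Position 4 ('c'): new char, reset run to 1
  Position 5 ('a'): new char, reset run to 1
  Position 6 ('b'): new char, reset run to 1
  Position 7 ('a'): new char, reset run to 1
  Position 8 ('a'): continues run of 'a', length=2
  Position 9 ('b'): new char, reset run to 1
  Position 10 ('a'): new char, reset run to 1
  Position 11 ('b'): new char, reset run to 1
  Position 12 ('b'): continues run of 'b', length=2
  Position 13 ('b'): continues run of 'b', length=3
Longest run: 'b' with length 3

3


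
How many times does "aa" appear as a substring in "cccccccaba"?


Searching for "aa" in "cccccccaba"
Scanning each position:
  Position 0: "cc" => no
  Position 1: "cc" => no
  Position 2: "cc" => no
  Position 3: "cc" => no
  Position 4: "cc" => no
  Position 5: "cc" => no
  Position 6: "ca" => no
  Position 7: "ab" => no
  Position 8: "ba" => no
Total occurrences: 0

0


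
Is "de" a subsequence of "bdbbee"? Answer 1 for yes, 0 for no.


Check if "de" is a subsequence of "bdbbee"
Greedy scan:
  Position 0 ('b'): no match needed
  Position 1 ('d'): matches sub[0] = 'd'
  Position 2 ('b'): no match needed
  Position 3 ('b'): no match needed
  Position 4 ('e'): matches sub[1] = 'e'
  Position 5 ('e'): no match needed
All 2 characters matched => is a subsequence

1


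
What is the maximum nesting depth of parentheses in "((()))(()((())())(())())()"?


Input: "((()))(()((())())(())())()"
Tracking depth:
  Position 0 '(': depth becomes 1
  Position 1 '(': depth becomes 2
  Position 2 '(': depth becomes 3
  Position 3 ')': depth becomes 2
  Position 4 ')': depth becomes 1
  Position 5 ')': depth becomes 0
  Position 6 '(': depth becomes 1
  Position 7 '(': depth becomes 2
  Position 8 ')': depth becomes 1
  Position 9 '(': depth becomes 2
  Position 10 '(': depth becomes 3
  Position 11 '(': depth becomes 4
  Position 12 ')': depth becomes 3
  Position 13 ')': depth becomes 2
  Position 14 '(': depth becomes 3
  Position 15 ')': depth becomes 2
  Position 16 ')': depth becomes 1
  Position 17 '(': depth becomes 2
  Position 18 '(': depth becomes 3
  Position 19 ')': depth becomes 2
  Position 20 ')': depth becomes 1
  Position 21 '(': depth becomes 2
  Position 22 ')': depth becomes 1
  Position 23 ')': depth becomes 0
  Position 24 '(': depth becomes 1
  Position 25 ')': depth becomes 0
Maximum depth reached: 4

4


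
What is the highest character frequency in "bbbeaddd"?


Input: bbbeaddd
Character counts:
  'a': 1
  'b': 3
  'd': 3
  'e': 1
Maximum frequency: 3

3


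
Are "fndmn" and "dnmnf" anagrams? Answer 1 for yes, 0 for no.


Strings: "fndmn", "dnmnf"
Sorted first:  dfmnn
Sorted second: dfmnn
Sorted forms match => anagrams

1


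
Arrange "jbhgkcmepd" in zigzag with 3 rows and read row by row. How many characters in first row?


Zigzag "jbhgkcmepd" into 3 rows:
Placing characters:
  'j' => row 0
  'b' => row 1
  'h' => row 2
  'g' => row 1
  'k' => row 0
  'c' => row 1
  'm' => row 2
  'e' => row 1
  'p' => row 0
  'd' => row 1
Rows:
  Row 0: "jkp"
  Row 1: "bgced"
  Row 2: "hm"
First row length: 3

3


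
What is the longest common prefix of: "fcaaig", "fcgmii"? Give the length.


Words: fcaaig, fcgmii
  Position 0: all 'f' => match
  Position 1: all 'c' => match
  Position 2: ('a', 'g') => mismatch, stop
LCP = "fc" (length 2)

2


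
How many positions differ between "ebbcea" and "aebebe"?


Comparing "ebbcea" and "aebebe" position by position:
  Position 0: 'e' vs 'a' => DIFFER
  Position 1: 'b' vs 'e' => DIFFER
  Position 2: 'b' vs 'b' => same
  Position 3: 'c' vs 'e' => DIFFER
  Position 4: 'e' vs 'b' => DIFFER
  Position 5: 'a' vs 'e' => DIFFER
Positions that differ: 5

5


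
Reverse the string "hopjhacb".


Input: hopjhacb
Reading characters right to left:
  Position 7: 'b'
  Position 6: 'c'
  Position 5: 'a'
  Position 4: 'h'
  Position 3: 'j'
  Position 2: 'p'
  Position 1: 'o'
  Position 0: 'h'
Reversed: bcahjpoh

bcahjpoh


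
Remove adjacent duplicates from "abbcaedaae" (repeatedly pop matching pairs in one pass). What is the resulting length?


Input: abbcaedaae
Stack-based adjacent duplicate removal:
  Read 'a': push. Stack: a
  Read 'b': push. Stack: ab
  Read 'b': matches stack top 'b' => pop. Stack: a
  Read 'c': push. Stack: ac
  Read 'a': push. Stack: aca
  Read 'e': push. Stack: acae
  Read 'd': push. Stack: acaed
  Read 'a': push. Stack: acaeda
  Read 'a': matches stack top 'a' => pop. Stack: acaed
  Read 'e': push. Stack: acaede
Final stack: "acaede" (length 6)

6


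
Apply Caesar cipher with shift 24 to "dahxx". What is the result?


Caesar cipher: shift "dahxx" by 24
  'd' (pos 3) + 24 = pos 1 = 'b'
  'a' (pos 0) + 24 = pos 24 = 'y'
  'h' (pos 7) + 24 = pos 5 = 'f'
  'x' (pos 23) + 24 = pos 21 = 'v'
  'x' (pos 23) + 24 = pos 21 = 'v'
Result: byfvv

byfvv


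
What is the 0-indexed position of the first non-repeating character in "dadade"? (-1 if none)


Input: dadade
Character frequencies:
  'a': 2
  'd': 3
  'e': 1
Scanning left to right for freq == 1:
  Position 0 ('d'): freq=3, skip
  Position 1 ('a'): freq=2, skip
  Position 2 ('d'): freq=3, skip
  Position 3 ('a'): freq=2, skip
  Position 4 ('d'): freq=3, skip
  Position 5 ('e'): unique! => answer = 5

5


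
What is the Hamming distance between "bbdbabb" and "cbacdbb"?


Comparing "bbdbabb" and "cbacdbb" position by position:
  Position 0: 'b' vs 'c' => differ
  Position 1: 'b' vs 'b' => same
  Position 2: 'd' vs 'a' => differ
  Position 3: 'b' vs 'c' => differ
  Position 4: 'a' vs 'd' => differ
  Position 5: 'b' vs 'b' => same
  Position 6: 'b' vs 'b' => same
Total differences (Hamming distance): 4

4


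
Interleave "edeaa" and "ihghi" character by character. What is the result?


Interleaving "edeaa" and "ihghi":
  Position 0: 'e' from first, 'i' from second => "ei"
  Position 1: 'd' from first, 'h' from second => "dh"
  Position 2: 'e' from first, 'g' from second => "eg"
  Position 3: 'a' from first, 'h' from second => "ah"
  Position 4: 'a' from first, 'i' from second => "ai"
Result: eidhegahai

eidhegahai


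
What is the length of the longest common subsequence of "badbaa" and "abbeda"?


LCS of "badbaa" and "abbeda"
DP table:
           a    b    b    e    d    a
      0    0    0    0    0    0    0
  b   0    0    1    1    1    1    1
  a   0    1    1    1    1    1    2
  d   0    1    1    1    1    2    2
  b   0    1    2    2    2    2    2
  a   0    1    2    2    2    2    3
  a   0    1    2    2    2    2    3
LCS length = dp[6][6] = 3

3


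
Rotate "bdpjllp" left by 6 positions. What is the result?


Input: "bdpjllp", rotate left by 6
First 6 characters: "bdpjll"
Remaining characters: "p"
Concatenate remaining + first: "p" + "bdpjll" = "pbdpjll"

pbdpjll


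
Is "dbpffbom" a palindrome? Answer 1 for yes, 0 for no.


Input: dbpffbom
Reversed: mobffpbd
  Compare pos 0 ('d') with pos 7 ('m'): MISMATCH
  Compare pos 1 ('b') with pos 6 ('o'): MISMATCH
  Compare pos 2 ('p') with pos 5 ('b'): MISMATCH
  Compare pos 3 ('f') with pos 4 ('f'): match
Result: not a palindrome

0


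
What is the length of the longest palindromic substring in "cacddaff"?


Input: "cacddaff"
Checking substrings for palindromes:
  [0:3] "cac" (len 3) => palindrome
  [3:5] "dd" (len 2) => palindrome
  [6:8] "ff" (len 2) => palindrome
Longest palindromic substring: "cac" with length 3

3


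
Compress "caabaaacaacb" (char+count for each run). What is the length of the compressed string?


Input: caabaaacaacb
Runs:
  'c' x 1 => "c1"
  'a' x 2 => "a2"
  'b' x 1 => "b1"
  'a' x 3 => "a3"
  'c' x 1 => "c1"
  'a' x 2 => "a2"
  'c' x 1 => "c1"
  'b' x 1 => "b1"
Compressed: "c1a2b1a3c1a2c1b1"
Compressed length: 16

16


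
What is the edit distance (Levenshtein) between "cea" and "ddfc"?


Computing edit distance: "cea" -> "ddfc"
DP table:
           d    d    f    c
      0    1    2    3    4
  c   1    1    2    3    3
  e   2    2    2    3    4
  a   3    3    3    3    4
Edit distance = dp[3][4] = 4

4


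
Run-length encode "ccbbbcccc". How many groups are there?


Input: ccbbbcccc
Scanning for consecutive runs:
  Group 1: 'c' x 2 (positions 0-1)
  Group 2: 'b' x 3 (positions 2-4)
  Group 3: 'c' x 4 (positions 5-8)
Total groups: 3

3


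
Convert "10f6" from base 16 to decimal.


Input: "10f6" in base 16
Positional expansion:
  Digit '1' (value 1) x 16^3 = 4096
  Digit '0' (value 0) x 16^2 = 0
  Digit 'f' (value 15) x 16^1 = 240
  Digit '6' (value 6) x 16^0 = 6
Sum = 4342

4342


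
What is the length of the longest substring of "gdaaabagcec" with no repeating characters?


Input: "gdaaabagcec"
Sliding window (track last position of each char):
  Position 0 ('g'): window [0,0] length 1 -- new best
  Position 1 ('d'): window [0,1] length 2 -- new best
  Position 2 ('a'): window [0,2] length 3 -- new best
  Position 3 ('a'): repeat (last at 2), move window start to 3
  Position 3 ('a'): window [3,3] length 1
  Position 4 ('a'): repeat (last at 3), move window start to 4
  Position 4 ('a'): window [4,4] length 1
  Position 5 ('b'): window [4,5] length 2
  Position 6 ('a'): repeat (last at 4), move window start to 5
  Position 6 ('a'): window [5,6] length 2
  Position 7 ('g'): window [5,7] length 3
  Position 8 ('c'): window [5,8] length 4 -- new best
  Position 9 ('e'): window [5,9] length 5 -- new best
  Position 10 ('c'): repeat (last at 8), move window start to 9
  Position 10 ('c'): window [9,10] length 2
Longest substring with no repeats: "bagce" with length 5

5


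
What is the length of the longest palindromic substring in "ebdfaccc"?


Input: "ebdfaccc"
Checking substrings for palindromes:
  [5:8] "ccc" (len 3) => palindrome
  [5:7] "cc" (len 2) => palindrome
  [6:8] "cc" (len 2) => palindrome
Longest palindromic substring: "ccc" with length 3

3


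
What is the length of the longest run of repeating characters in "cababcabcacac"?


Input: "cababcabcacac"
Scanning for longest run:
  Position 1 ('a'): new char, reset run to 1
  Position 2 ('b'): new char, reset run to 1
  Position 3 ('a'): new char, reset run to 1
  Position 4 ('b'): new char, reset run to 1
  Position 5 ('c'): new char, reset run to 1
  Position 6 ('a'): new char, reset run to 1
  Position 7 ('b'): new char, reset run to 1
  Position 8 ('c'): new char, reset run to 1
  Position 9 ('a'): new char, reset run to 1
  Position 10 ('c'): new char, reset run to 1
  Position 11 ('a'): new char, reset run to 1
  Position 12 ('c'): new char, reset run to 1
Longest run: 'c' with length 1

1


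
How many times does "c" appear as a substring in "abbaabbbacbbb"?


Searching for "c" in "abbaabbbacbbb"
Scanning each position:
  Position 0: "a" => no
  Position 1: "b" => no
  Position 2: "b" => no
  Position 3: "a" => no
  Position 4: "a" => no
  Position 5: "b" => no
  Position 6: "b" => no
  Position 7: "b" => no
  Position 8: "a" => no
  Position 9: "c" => MATCH
  Position 10: "b" => no
  Position 11: "b" => no
  Position 12: "b" => no
Total occurrences: 1

1


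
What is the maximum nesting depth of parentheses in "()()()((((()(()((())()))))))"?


Input: "()()()((((()(()((())()))))))"
Tracking depth:
  Position 0 '(': depth becomes 1
  Position 1 ')': depth becomes 0
  Position 2 '(': depth becomes 1
  Position 3 ')': depth becomes 0
  Position 4 '(': depth becomes 1
  Position 5 ')': depth becomes 0
  Position 6 '(': depth becomes 1
  Position 7 '(': depth becomes 2
  Position 8 '(': depth becomes 3
  Position 9 '(': depth becomes 4
  Position 10 '(': depth becomes 5
  Position 11 ')': depth becomes 4
  Position 12 '(': depth becomes 5
  Position 13 '(': depth becomes 6
  Position 14 ')': depth becomes 5
  Position 15 '(': depth becomes 6
  Position 16 '(': depth becomes 7
  Position 17 '(': depth becomes 8
  Position 18 ')': depth becomes 7
  Position 19 ')': depth becomes 6
  Position 20 '(': depth becomes 7
  Position 21 ')': depth becomes 6
  Position 22 ')': depth becomes 5
  Position 23 ')': depth becomes 4
  Position 24 ')': depth becomes 3
  Position 25 ')': depth becomes 2
  Position 26 ')': depth becomes 1
  Position 27 ')': depth becomes 0
Maximum depth reached: 8

8


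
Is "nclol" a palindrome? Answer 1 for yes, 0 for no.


Input: nclol
Reversed: lolcn
  Compare pos 0 ('n') with pos 4 ('l'): MISMATCH
  Compare pos 1 ('c') with pos 3 ('o'): MISMATCH
Result: not a palindrome

0


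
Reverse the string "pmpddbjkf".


Input: pmpddbjkf
Reading characters right to left:
  Position 8: 'f'
  Position 7: 'k'
  Position 6: 'j'
  Position 5: 'b'
  Position 4: 'd'
  Position 3: 'd'
  Position 2: 'p'
  Position 1: 'm'
  Position 0: 'p'
Reversed: fkjbddpmp

fkjbddpmp


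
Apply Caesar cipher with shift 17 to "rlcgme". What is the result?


Caesar cipher: shift "rlcgme" by 17
  'r' (pos 17) + 17 = pos 8 = 'i'
  'l' (pos 11) + 17 = pos 2 = 'c'
  'c' (pos 2) + 17 = pos 19 = 't'
  'g' (pos 6) + 17 = pos 23 = 'x'
  'm' (pos 12) + 17 = pos 3 = 'd'
  'e' (pos 4) + 17 = pos 21 = 'v'
Result: ictxdv

ictxdv


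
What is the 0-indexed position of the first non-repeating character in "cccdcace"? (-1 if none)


Input: cccdcace
Character frequencies:
  'a': 1
  'c': 5
  'd': 1
  'e': 1
Scanning left to right for freq == 1:
  Position 0 ('c'): freq=5, skip
  Position 1 ('c'): freq=5, skip
  Position 2 ('c'): freq=5, skip
  Position 3 ('d'): unique! => answer = 3

3


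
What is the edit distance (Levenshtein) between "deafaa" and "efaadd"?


Computing edit distance: "deafaa" -> "efaadd"
DP table:
           e    f    a    a    d    d
      0    1    2    3    4    5    6
  d   1    1    2    3    4    4    5
  e   2    1    2    3    4    5    5
  a   3    2    2    2    3    4    5
  f   4    3    2    3    3    4    5
  a   5    4    3    2    3    4    5
  a   6    5    4    3    2    3    4
Edit distance = dp[6][6] = 4

4


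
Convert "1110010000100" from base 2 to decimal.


Input: "1110010000100" in base 2
Positional expansion:
  Digit '1' (value 1) x 2^12 = 4096
  Digit '1' (value 1) x 2^11 = 2048
  Digit '1' (value 1) x 2^10 = 1024
  Digit '0' (value 0) x 2^9 = 0
  Digit '0' (value 0) x 2^8 = 0
  Digit '1' (value 1) x 2^7 = 128
  Digit '0' (value 0) x 2^6 = 0
  Digit '0' (value 0) x 2^5 = 0
  Digit '0' (value 0) x 2^4 = 0
  Digit '0' (value 0) x 2^3 = 0
  Digit '1' (value 1) x 2^2 = 4
  Digit '0' (value 0) x 2^1 = 0
  Digit '0' (value 0) x 2^0 = 0
Sum = 7300

7300


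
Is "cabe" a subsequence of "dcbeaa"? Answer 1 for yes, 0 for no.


Check if "cabe" is a subsequence of "dcbeaa"
Greedy scan:
  Position 0 ('d'): no match needed
  Position 1 ('c'): matches sub[0] = 'c'
  Position 2 ('b'): no match needed
  Position 3 ('e'): no match needed
  Position 4 ('a'): matches sub[1] = 'a'
  Position 5 ('a'): no match needed
Only matched 2/4 characters => not a subsequence

0


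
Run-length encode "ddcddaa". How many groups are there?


Input: ddcddaa
Scanning for consecutive runs:
  Group 1: 'd' x 2 (positions 0-1)
  Group 2: 'c' x 1 (positions 2-2)
  Group 3: 'd' x 2 (positions 3-4)
  Group 4: 'a' x 2 (positions 5-6)
Total groups: 4

4


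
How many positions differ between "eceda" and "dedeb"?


Comparing "eceda" and "dedeb" position by position:
  Position 0: 'e' vs 'd' => DIFFER
  Position 1: 'c' vs 'e' => DIFFER
  Position 2: 'e' vs 'd' => DIFFER
  Position 3: 'd' vs 'e' => DIFFER
  Position 4: 'a' vs 'b' => DIFFER
Positions that differ: 5

5


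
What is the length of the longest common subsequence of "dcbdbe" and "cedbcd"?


LCS of "dcbdbe" and "cedbcd"
DP table:
           c    e    d    b    c    d
      0    0    0    0    0    0    0
  d   0    0    0    1    1    1    1
  c   0    1    1    1    1    2    2
  b   0    1    1    1    2    2    2
  d   0    1    1    2    2    2    3
  b   0    1    1    2    3    3    3
  e   0    1    2    2    3    3    3
LCS length = dp[6][6] = 3

3


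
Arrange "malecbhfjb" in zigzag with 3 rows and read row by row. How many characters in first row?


Zigzag "malecbhfjb" into 3 rows:
Placing characters:
  'm' => row 0
  'a' => row 1
  'l' => row 2
  'e' => row 1
  'c' => row 0
  'b' => row 1
  'h' => row 2
  'f' => row 1
  'j' => row 0
  'b' => row 1
Rows:
  Row 0: "mcj"
  Row 1: "aebfb"
  Row 2: "lh"
First row length: 3

3


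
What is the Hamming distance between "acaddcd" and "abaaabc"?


Comparing "acaddcd" and "abaaabc" position by position:
  Position 0: 'a' vs 'a' => same
  Position 1: 'c' vs 'b' => differ
  Position 2: 'a' vs 'a' => same
  Position 3: 'd' vs 'a' => differ
  Position 4: 'd' vs 'a' => differ
  Position 5: 'c' vs 'b' => differ
  Position 6: 'd' vs 'c' => differ
Total differences (Hamming distance): 5

5


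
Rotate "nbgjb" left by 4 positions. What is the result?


Input: "nbgjb", rotate left by 4
First 4 characters: "nbgj"
Remaining characters: "b"
Concatenate remaining + first: "b" + "nbgj" = "bnbgj"

bnbgj


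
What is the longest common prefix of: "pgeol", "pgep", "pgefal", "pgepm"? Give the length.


Words: pgeol, pgep, pgefal, pgepm
  Position 0: all 'p' => match
  Position 1: all 'g' => match
  Position 2: all 'e' => match
  Position 3: ('o', 'p', 'f', 'p') => mismatch, stop
LCP = "pge" (length 3)

3


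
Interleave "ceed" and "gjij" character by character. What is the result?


Interleaving "ceed" and "gjij":
  Position 0: 'c' from first, 'g' from second => "cg"
  Position 1: 'e' from first, 'j' from second => "ej"
  Position 2: 'e' from first, 'i' from second => "ei"
  Position 3: 'd' from first, 'j' from second => "dj"
Result: cgejeidj

cgejeidj


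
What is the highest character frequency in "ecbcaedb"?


Input: ecbcaedb
Character counts:
  'a': 1
  'b': 2
  'c': 2
  'd': 1
  'e': 2
Maximum frequency: 2

2


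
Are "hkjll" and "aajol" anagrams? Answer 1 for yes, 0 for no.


Strings: "hkjll", "aajol"
Sorted first:  hjkll
Sorted second: aajlo
Differ at position 0: 'h' vs 'a' => not anagrams

0


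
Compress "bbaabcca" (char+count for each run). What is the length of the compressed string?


Input: bbaabcca
Runs:
  'b' x 2 => "b2"
  'a' x 2 => "a2"
  'b' x 1 => "b1"
  'c' x 2 => "c2"
  'a' x 1 => "a1"
Compressed: "b2a2b1c2a1"
Compressed length: 10

10


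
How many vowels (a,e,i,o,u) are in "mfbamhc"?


Input: mfbamhc
Checking each character:
  'm' at position 0: consonant
  'f' at position 1: consonant
  'b' at position 2: consonant
  'a' at position 3: vowel (running total: 1)
  'm' at position 4: consonant
  'h' at position 5: consonant
  'c' at position 6: consonant
Total vowels: 1

1


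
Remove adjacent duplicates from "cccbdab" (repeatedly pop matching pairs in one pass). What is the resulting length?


Input: cccbdab
Stack-based adjacent duplicate removal:
  Read 'c': push. Stack: c
  Read 'c': matches stack top 'c' => pop. Stack: (empty)
  Read 'c': push. Stack: c
  Read 'b': push. Stack: cb
  Read 'd': push. Stack: cbd
  Read 'a': push. Stack: cbda
  Read 'b': push. Stack: cbdab
Final stack: "cbdab" (length 5)

5


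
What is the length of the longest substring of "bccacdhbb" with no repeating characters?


Input: "bccacdhbb"
Sliding window (track last position of each char):
  Position 0 ('b'): window [0,0] length 1 -- new best
  Position 1 ('c'): window [0,1] length 2 -- new best
  Position 2 ('c'): repeat (last at 1), move window start to 2
  Position 2 ('c'): window [2,2] length 1
  Position 3 ('a'): window [2,3] length 2
  Position 4 ('c'): repeat (last at 2), move window start to 3
  Position 4 ('c'): window [3,4] length 2
  Position 5 ('d'): window [3,5] length 3 -- new best
  Position 6 ('h'): window [3,6] length 4 -- new best
  Position 7 ('b'): window [3,7] length 5 -- new best
  Position 8 ('b'): repeat (last at 7), move window start to 8
  Position 8 ('b'): window [8,8] length 1
Longest substring with no repeats: "acdhb" with length 5

5


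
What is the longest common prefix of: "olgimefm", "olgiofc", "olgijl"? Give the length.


Words: olgimefm, olgiofc, olgijl
  Position 0: all 'o' => match
  Position 1: all 'l' => match
  Position 2: all 'g' => match
  Position 3: all 'i' => match
  Position 4: ('m', 'o', 'j') => mismatch, stop
LCP = "olgi" (length 4)

4


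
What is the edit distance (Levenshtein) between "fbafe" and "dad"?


Computing edit distance: "fbafe" -> "dad"
DP table:
           d    a    d
      0    1    2    3
  f   1    1    2    3
  b   2    2    2    3
  a   3    3    2    3
  f   4    4    3    3
  e   5    5    4    4
Edit distance = dp[5][3] = 4

4


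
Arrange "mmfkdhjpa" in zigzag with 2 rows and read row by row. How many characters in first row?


Zigzag "mmfkdhjpa" into 2 rows:
Placing characters:
  'm' => row 0
  'm' => row 1
  'f' => row 0
  'k' => row 1
  'd' => row 0
  'h' => row 1
  'j' => row 0
  'p' => row 1
  'a' => row 0
Rows:
  Row 0: "mfdja"
  Row 1: "mkhp"
First row length: 5

5


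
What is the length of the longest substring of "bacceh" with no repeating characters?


Input: "bacceh"
Sliding window (track last position of each char):
  Position 0 ('b'): window [0,0] length 1 -- new best
  Position 1 ('a'): window [0,1] length 2 -- new best
  Position 2 ('c'): window [0,2] length 3 -- new best
  Position 3 ('c'): repeat (last at 2), move window start to 3
  Position 3 ('c'): window [3,3] length 1
  Position 4 ('e'): window [3,4] length 2
  Position 5 ('h'): window [3,5] length 3
Longest substring with no repeats: "bac" with length 3

3


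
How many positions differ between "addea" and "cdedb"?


Comparing "addea" and "cdedb" position by position:
  Position 0: 'a' vs 'c' => DIFFER
  Position 1: 'd' vs 'd' => same
  Position 2: 'd' vs 'e' => DIFFER
  Position 3: 'e' vs 'd' => DIFFER
  Position 4: 'a' vs 'b' => DIFFER
Positions that differ: 4

4


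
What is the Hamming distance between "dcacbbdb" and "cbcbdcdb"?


Comparing "dcacbbdb" and "cbcbdcdb" position by position:
  Position 0: 'd' vs 'c' => differ
  Position 1: 'c' vs 'b' => differ
  Position 2: 'a' vs 'c' => differ
  Position 3: 'c' vs 'b' => differ
  Position 4: 'b' vs 'd' => differ
  Position 5: 'b' vs 'c' => differ
  Position 6: 'd' vs 'd' => same
  Position 7: 'b' vs 'b' => same
Total differences (Hamming distance): 6

6


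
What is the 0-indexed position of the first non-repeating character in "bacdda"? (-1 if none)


Input: bacdda
Character frequencies:
  'a': 2
  'b': 1
  'c': 1
  'd': 2
Scanning left to right for freq == 1:
  Position 0 ('b'): unique! => answer = 0

0


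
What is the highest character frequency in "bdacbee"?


Input: bdacbee
Character counts:
  'a': 1
  'b': 2
  'c': 1
  'd': 1
  'e': 2
Maximum frequency: 2

2


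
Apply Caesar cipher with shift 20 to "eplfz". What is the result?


Caesar cipher: shift "eplfz" by 20
  'e' (pos 4) + 20 = pos 24 = 'y'
  'p' (pos 15) + 20 = pos 9 = 'j'
  'l' (pos 11) + 20 = pos 5 = 'f'
  'f' (pos 5) + 20 = pos 25 = 'z'
  'z' (pos 25) + 20 = pos 19 = 't'
Result: yjfzt

yjfzt


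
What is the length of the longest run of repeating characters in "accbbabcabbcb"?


Input: "accbbabcabbcb"
Scanning for longest run:
  Position 1 ('c'): new char, reset run to 1
  Position 2 ('c'): continues run of 'c', length=2
  Position 3 ('b'): new char, reset run to 1
  Position 4 ('b'): continues run of 'b', length=2
  Position 5 ('a'): new char, reset run to 1
  Position 6 ('b'): new char, reset run to 1
  Position 7 ('c'): new char, reset run to 1
  Position 8 ('a'): new char, reset run to 1
  Position 9 ('b'): new char, reset run to 1
  Position 10 ('b'): continues run of 'b', length=2
  Position 11 ('c'): new char, reset run to 1
  Position 12 ('b'): new char, reset run to 1
Longest run: 'c' with length 2

2


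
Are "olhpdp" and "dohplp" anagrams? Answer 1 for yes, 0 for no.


Strings: "olhpdp", "dohplp"
Sorted first:  dhlopp
Sorted second: dhlopp
Sorted forms match => anagrams

1


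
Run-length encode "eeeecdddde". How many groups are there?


Input: eeeecdddde
Scanning for consecutive runs:
  Group 1: 'e' x 4 (positions 0-3)
  Group 2: 'c' x 1 (positions 4-4)
  Group 3: 'd' x 4 (positions 5-8)
  Group 4: 'e' x 1 (positions 9-9)
Total groups: 4

4


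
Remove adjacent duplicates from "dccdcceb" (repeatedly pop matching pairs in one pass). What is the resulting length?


Input: dccdcceb
Stack-based adjacent duplicate removal:
  Read 'd': push. Stack: d
  Read 'c': push. Stack: dc
  Read 'c': matches stack top 'c' => pop. Stack: d
  Read 'd': matches stack top 'd' => pop. Stack: (empty)
  Read 'c': push. Stack: c
  Read 'c': matches stack top 'c' => pop. Stack: (empty)
  Read 'e': push. Stack: e
  Read 'b': push. Stack: eb
Final stack: "eb" (length 2)

2


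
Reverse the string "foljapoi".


Input: foljapoi
Reading characters right to left:
  Position 7: 'i'
  Position 6: 'o'
  Position 5: 'p'
  Position 4: 'a'
  Position 3: 'j'
  Position 2: 'l'
  Position 1: 'o'
  Position 0: 'f'
Reversed: iopajlof

iopajlof


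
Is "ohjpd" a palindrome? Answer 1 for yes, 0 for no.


Input: ohjpd
Reversed: dpjho
  Compare pos 0 ('o') with pos 4 ('d'): MISMATCH
  Compare pos 1 ('h') with pos 3 ('p'): MISMATCH
Result: not a palindrome

0


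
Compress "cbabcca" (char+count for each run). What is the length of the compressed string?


Input: cbabcca
Runs:
  'c' x 1 => "c1"
  'b' x 1 => "b1"
  'a' x 1 => "a1"
  'b' x 1 => "b1"
  'c' x 2 => "c2"
  'a' x 1 => "a1"
Compressed: "c1b1a1b1c2a1"
Compressed length: 12

12


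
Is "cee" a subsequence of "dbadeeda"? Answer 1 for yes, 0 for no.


Check if "cee" is a subsequence of "dbadeeda"
Greedy scan:
  Position 0 ('d'): no match needed
  Position 1 ('b'): no match needed
  Position 2 ('a'): no match needed
  Position 3 ('d'): no match needed
  Position 4 ('e'): no match needed
  Position 5 ('e'): no match needed
  Position 6 ('d'): no match needed
  Position 7 ('a'): no match needed
Only matched 0/3 characters => not a subsequence

0


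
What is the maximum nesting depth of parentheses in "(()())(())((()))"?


Input: "(()())(())((()))"
Tracking depth:
  Position 0 '(': depth becomes 1
  Position 1 '(': depth becomes 2
  Position 2 ')': depth becomes 1
  Position 3 '(': depth becomes 2
  Position 4 ')': depth becomes 1
  Position 5 ')': depth becomes 0
  Position 6 '(': depth becomes 1
  Position 7 '(': depth becomes 2
  Position 8 ')': depth becomes 1
  Position 9 ')': depth becomes 0
  Position 10 '(': depth becomes 1
  Position 11 '(': depth becomes 2
  Position 12 '(': depth becomes 3
  Position 13 ')': depth becomes 2
  Position 14 ')': depth becomes 1
  Position 15 ')': depth becomes 0
Maximum depth reached: 3

3
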